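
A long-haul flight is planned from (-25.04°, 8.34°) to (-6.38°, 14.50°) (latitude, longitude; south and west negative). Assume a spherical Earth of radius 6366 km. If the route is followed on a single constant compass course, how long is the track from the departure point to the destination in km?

2174 km

Rhumb course C = atan2(Δλ, Δψ) with Δψ = ln[tan(π/4+φ₂/2)/tan(π/4+φ₁/2)] = +0.3401, Δλ = +0.1075 → C = 17.54°
d = R·|Δφ| / |cos C| = 6366·0.32568 / 0.95348 = 2174 km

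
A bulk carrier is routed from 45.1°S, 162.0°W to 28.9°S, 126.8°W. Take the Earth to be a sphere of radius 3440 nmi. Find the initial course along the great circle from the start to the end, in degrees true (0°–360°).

71.8°

N = sin Δλ·cos φ₂ = +0.5046;  D = cos φ₁ sin φ₂ − sin φ₁ cos φ₂ cos Δλ = +0.1656
initial course = atan2(N, D) = 71.83°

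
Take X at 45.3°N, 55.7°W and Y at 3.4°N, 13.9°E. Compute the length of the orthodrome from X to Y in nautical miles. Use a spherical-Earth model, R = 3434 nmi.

cos σ = sin φ₁ sin φ₂ + cos φ₁ cos φ₂ cos Δλ
      = sin(45.30°)sin(3.40°) + cos(45.30°)cos(3.40°)cos(69.60°) = 0.2869
σ = 73.327° → d = Rσ = 3434·1.27980 = 4395 nmi

4395 nmi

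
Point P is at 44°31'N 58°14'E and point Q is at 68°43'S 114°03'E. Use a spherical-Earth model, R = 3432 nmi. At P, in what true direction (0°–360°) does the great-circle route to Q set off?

159.6°

θ = atan2( sin Δλ·cos φ₂ ,  cos φ₁ sin φ₂ − sin φ₁ cos φ₂ cos Δλ )
  = atan2(+0.3003, -0.8074) = 159.60°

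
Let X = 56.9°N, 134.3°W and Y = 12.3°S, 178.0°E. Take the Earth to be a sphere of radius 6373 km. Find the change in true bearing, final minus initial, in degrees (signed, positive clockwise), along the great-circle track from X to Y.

Initial bearing θ₁ = atan2(sin Δλ cos φ₂, cos φ₁ sin φ₂ − sin φ₁ cos φ₂ cos Δλ) = 227.29°
Final bearing θ₂ = (initial bearing from the destination back to the start) + 180° = 204.25°
Δθ = θ₂ − θ₁ = -23.0°

-23.0°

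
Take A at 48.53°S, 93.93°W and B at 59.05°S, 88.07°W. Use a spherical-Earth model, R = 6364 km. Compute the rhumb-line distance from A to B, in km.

Rhumb course C = atan2(Δλ, Δψ) with Δψ = ln[tan(π/4+φ₂/2)/tan(π/4+φ₁/2)] = -0.3129, Δλ = +0.1023 → C = 161.90°
d = R·|Δφ| / |cos C| = 6364·0.18361 / 0.95051 = 1229 km

1229 km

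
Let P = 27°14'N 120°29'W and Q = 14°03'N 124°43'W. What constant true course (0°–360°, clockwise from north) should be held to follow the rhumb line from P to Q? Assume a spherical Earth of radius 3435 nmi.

Δψ = ln[tan(π/4+φ₂/2)/tan(π/4+φ₁/2)] = -0.2466
Δλ = -0.0739 rad (taken the short way round)
course = atan2(Δλ, Δψ) = 196.68°

196.7°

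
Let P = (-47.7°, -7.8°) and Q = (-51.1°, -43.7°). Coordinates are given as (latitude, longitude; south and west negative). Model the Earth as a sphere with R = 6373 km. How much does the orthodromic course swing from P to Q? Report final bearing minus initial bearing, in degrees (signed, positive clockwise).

+27.6°

At departure: θ₁ = atan2(sin Δλ cos φ₂, cos φ₁ sin φ₂ − sin φ₁ cos φ₂ cos Δλ) = 248.17°
At arrival: θ₂ = atan2(sin Δλ cos φ₁, −cos φ₂ sin φ₁ + sin φ₂ cos φ₁ cos Δλ) = 275.81°
Δθ = θ₂ − θ₁ = +27.6°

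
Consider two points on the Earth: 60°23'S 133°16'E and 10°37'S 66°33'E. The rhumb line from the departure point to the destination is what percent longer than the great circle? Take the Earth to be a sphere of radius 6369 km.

Great circle: σ = 1.2109 rad → d_gc = Rσ = 7712.3 km
Rhumb: Δφ = +0.8686, Δλ = -1.1644, Δψ = +1.1441, q = Δφ/Δψ = 0.7592 → d_rh = R√(Δφ²+q²Δλ²) = 7893.5 km
Excess = (7893.5 − 7712.3) / 7712.3 = 181.2 / 7712.3 = 2.349% ≈ 2.3%

2.3%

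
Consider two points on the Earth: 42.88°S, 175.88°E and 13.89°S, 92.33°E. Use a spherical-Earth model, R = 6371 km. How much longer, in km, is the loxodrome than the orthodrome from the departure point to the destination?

Great circle: cos σ = sin φ₁ sin φ₂ + cos φ₁ cos φ₂ cos Δλ,  σ = 1.3251 rad → d_gc = 8442.0 km
Rhumb line: Δψ = +0.5851, q = Δφ/Δψ = 0.8647, d_rh = R√(Δφ²+q²Δλ²) = 8655.9 km
Excess = 8655.9 − 8442.0 = 213.9 ≈ 214 km

214 km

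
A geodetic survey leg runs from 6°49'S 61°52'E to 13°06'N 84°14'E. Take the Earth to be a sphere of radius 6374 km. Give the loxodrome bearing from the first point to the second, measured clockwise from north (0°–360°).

48.1°

Meridional parts: M(φ₁)=-0.1193, M(φ₂)=+0.2307 → ΔM = +0.3499;  Δλ = +0.3904 rad
tan C = Δλ / ΔM = +1.1156 → C = 48.13°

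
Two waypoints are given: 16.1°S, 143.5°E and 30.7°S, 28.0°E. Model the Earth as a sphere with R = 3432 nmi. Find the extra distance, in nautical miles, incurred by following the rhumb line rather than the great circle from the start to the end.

254 nmi

Great circle: cos σ = sin φ₁ sin φ₂ + cos φ₁ cos φ₂ cos Δλ,  σ = 1.7865 rad → d_gc = 6131.41 nmi
Rhumb line: Δψ = -0.2787, q = Δφ/Δψ = 0.9143, d_rh = R√(Δφ²+q²Δλ²) = 6385.89 nmi
Excess = 6385.89 − 6131.41 = 254.48 ≈ 254 nmi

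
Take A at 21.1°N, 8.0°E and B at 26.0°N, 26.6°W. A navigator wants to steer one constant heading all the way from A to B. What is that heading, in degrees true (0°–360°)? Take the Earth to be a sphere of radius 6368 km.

278.8°

Δψ = ln[tan(π/4+φ₂/2)/tan(π/4+φ₁/2)] = +0.0933
Δλ = -0.6039 rad (taken the short way round)
course = atan2(Δλ, Δψ) = 278.79°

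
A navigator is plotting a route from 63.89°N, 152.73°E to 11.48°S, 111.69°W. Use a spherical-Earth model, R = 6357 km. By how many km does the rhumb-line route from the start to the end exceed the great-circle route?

Great circle: cos σ = sin φ₁ sin φ₂ + cos φ₁ cos φ₂ cos Δλ,  σ = 1.7933 rad → d_gc = 11399.9 km
Rhumb line: Δψ = -1.6633, q = Δφ/Δψ = 0.7909, d_rh = R√(Δφ²+q²Δλ²) = 11843.7 km
Excess = 11843.7 − 11399.9 = 443.8 ≈ 444 km

444 km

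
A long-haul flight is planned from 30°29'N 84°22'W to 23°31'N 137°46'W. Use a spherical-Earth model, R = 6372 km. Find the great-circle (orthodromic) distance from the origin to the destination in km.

5300 km

Haversine: a = sin²(Δφ/2)+cos φ₁ cos φ₂ sin²(Δλ/2) = 0.16322;  σ = 2·atan2(√a,√(1−a))
σ = 47.658° → d = Rσ = 6372·0.83179 = 5300 km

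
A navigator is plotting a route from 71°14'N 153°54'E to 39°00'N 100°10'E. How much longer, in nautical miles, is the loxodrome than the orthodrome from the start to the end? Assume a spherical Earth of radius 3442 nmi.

66 nmi

Great circle: cos σ = sin φ₁ sin φ₂ + cos φ₁ cos φ₂ cos Δλ,  σ = 0.7321 rad → d_gc = 2519.9 nmi
Rhumb line: Δψ = -1.0600, q = Δφ/Δψ = 0.5307, d_rh = R√(Δφ²+q²Δλ²) = 2585.5 nmi
Excess = 2585.5 − 2519.9 = 65.6 ≈ 66 nmi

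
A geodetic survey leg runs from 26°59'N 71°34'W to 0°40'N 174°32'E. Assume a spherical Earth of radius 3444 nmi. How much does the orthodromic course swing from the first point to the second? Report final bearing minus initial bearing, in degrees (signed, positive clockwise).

-41.3°

Initial bearing θ₁ = atan2(sin Δλ cos φ₂, cos φ₁ sin φ₂ − sin φ₁ cos φ₂ cos Δλ) = 281.99°
Final bearing θ₂ = (initial bearing from the destination back to the start) + 180° = 240.66°
Δθ = θ₂ − θ₁ = -41.3°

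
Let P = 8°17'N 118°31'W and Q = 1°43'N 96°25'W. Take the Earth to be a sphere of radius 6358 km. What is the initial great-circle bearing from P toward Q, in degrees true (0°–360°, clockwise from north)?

105.4°

θ = atan2( sin Δλ·cos φ₂ ,  cos φ₁ sin φ₂ − sin φ₁ cos φ₂ cos Δλ )
  = atan2(+0.3761, -0.1038) = 105.43°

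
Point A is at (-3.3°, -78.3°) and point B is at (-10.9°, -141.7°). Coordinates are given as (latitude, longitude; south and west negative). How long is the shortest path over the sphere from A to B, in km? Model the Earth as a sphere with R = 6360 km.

Haversine: a = sin²(Δφ/2)+cos φ₁ cos φ₂ sin²(Δλ/2) = 0.27508;  σ = 2·atan2(√a,√(1−a))
σ = 63.267° → d = Rσ = 6360·1.10421 = 7023 km

7023 km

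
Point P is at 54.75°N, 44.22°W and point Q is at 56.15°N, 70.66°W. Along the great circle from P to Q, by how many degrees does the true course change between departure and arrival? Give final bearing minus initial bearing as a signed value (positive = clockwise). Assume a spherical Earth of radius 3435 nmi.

At departure: θ₁ = atan2(sin Δλ cos φ₂, cos φ₁ sin φ₂ − sin φ₁ cos φ₂ cos Δλ) = 286.19°
At arrival: θ₂ = atan2(sin Δλ cos φ₁, −cos φ₂ sin φ₁ + sin φ₂ cos φ₁ cos Δλ) = 264.29°
Δθ = θ₂ − θ₁ = -21.9°

-21.9°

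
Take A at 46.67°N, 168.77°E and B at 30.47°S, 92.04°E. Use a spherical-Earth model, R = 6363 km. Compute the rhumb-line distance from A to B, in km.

Rhumb course C = atan2(Δλ, Δψ) with Δψ = ln[tan(π/4+φ₂/2)/tan(π/4+φ₁/2)] = -1.4820, Δλ = -1.3392 → C = 222.10°
d = R·|Δφ| / |cos C| = 6363·1.34635 / 0.74195 = 11546 km

11546 km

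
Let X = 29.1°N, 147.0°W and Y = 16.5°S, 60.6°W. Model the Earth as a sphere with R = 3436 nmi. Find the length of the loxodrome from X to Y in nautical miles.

5707 nmi

Rhumb course C = atan2(Δλ, Δψ) with Δψ = ln[tan(π/4+φ₂/2)/tan(π/4+φ₁/2)] = -0.8233, Δλ = +1.5080 → C = 118.63°
d = R·|Δφ| / |cos C| = 3436·0.79587 / 0.47920 = 5707 nmi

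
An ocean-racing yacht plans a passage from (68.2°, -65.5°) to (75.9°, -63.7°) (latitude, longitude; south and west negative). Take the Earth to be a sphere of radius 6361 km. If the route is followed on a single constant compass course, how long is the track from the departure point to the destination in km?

Δψ = ln[tan(π/4+φ₂/2)/tan(π/4+φ₁/2)] = +0.4428;  Δφ = +0.1344 rad,  Δλ = +0.0314 rad
q = Δφ/Δψ = 0.3035
d = R·√(Δφ² + q²Δλ²) = 6361·0.13473 = 857 km

857 km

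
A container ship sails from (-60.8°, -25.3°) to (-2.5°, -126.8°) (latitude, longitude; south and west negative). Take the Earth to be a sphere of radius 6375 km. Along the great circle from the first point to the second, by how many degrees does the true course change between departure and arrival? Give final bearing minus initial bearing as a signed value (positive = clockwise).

At departure: θ₁ = atan2(sin Δλ cos φ₂, cos φ₁ sin φ₂ − sin φ₁ cos φ₂ cos Δλ) = 258.73°
At arrival: θ₂ = atan2(sin Δλ cos φ₁, −cos φ₂ sin φ₁ + sin φ₂ cos φ₁ cos Δλ) = 331.39°
Δθ = θ₂ − θ₁ = +72.7°

+72.7°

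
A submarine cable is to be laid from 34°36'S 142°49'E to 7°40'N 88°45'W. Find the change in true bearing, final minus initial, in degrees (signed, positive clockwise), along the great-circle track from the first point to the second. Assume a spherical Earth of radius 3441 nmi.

Initial bearing θ₁ = atan2(sin Δλ cos φ₂, cos φ₁ sin φ₂ − sin φ₁ cos φ₂ cos Δλ) = 107.18°
Final bearing θ₂ = (initial bearing from the destination back to the start) + 180° = 52.51°
Δθ = θ₂ − θ₁ = -54.7°

-54.7°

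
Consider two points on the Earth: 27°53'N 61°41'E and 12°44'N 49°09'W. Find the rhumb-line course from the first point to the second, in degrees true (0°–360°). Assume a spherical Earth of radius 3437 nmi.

Δψ = ln[tan(π/4+φ₂/2)/tan(π/4+φ₁/2)] = -0.2830
Δλ = -1.9344 rad (taken the short way round)
course = atan2(Δλ, Δψ) = 261.68°

261.7°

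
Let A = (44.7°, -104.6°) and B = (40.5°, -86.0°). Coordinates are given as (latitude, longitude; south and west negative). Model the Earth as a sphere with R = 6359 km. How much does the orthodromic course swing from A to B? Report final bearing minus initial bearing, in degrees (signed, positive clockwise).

+12.7°

At departure: θ₁ = atan2(sin Δλ cos φ₂, cos φ₁ sin φ₂ − sin φ₁ cos φ₂ cos Δλ) = 100.58°
At arrival: θ₂ = atan2(sin Δλ cos φ₁, −cos φ₂ sin φ₁ + sin φ₂ cos φ₁ cos Δλ) = 113.24°
Δθ = θ₂ − θ₁ = +12.7°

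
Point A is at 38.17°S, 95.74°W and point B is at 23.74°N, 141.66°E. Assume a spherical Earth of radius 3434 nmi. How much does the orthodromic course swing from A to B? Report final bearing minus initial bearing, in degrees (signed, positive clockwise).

At departure: θ₁ = atan2(sin Δλ cos φ₂, cos φ₁ sin φ₂ − sin φ₁ cos φ₂ cos Δλ) = 270.87°
At arrival: θ₂ = atan2(sin Δλ cos φ₁, −cos φ₂ sin φ₁ + sin φ₂ cos φ₁ cos Δλ) = 300.82°
Δθ = θ₂ − θ₁ = +30.0°

+30.0°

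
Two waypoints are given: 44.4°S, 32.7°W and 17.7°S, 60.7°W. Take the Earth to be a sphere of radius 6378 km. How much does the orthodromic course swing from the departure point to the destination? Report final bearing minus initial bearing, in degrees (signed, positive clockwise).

At departure: θ₁ = atan2(sin Δλ cos φ₂, cos φ₁ sin φ₂ − sin φ₁ cos φ₂ cos Δλ) = 309.70°
At arrival: θ₂ = atan2(sin Δλ cos φ₁, −cos φ₂ sin φ₁ + sin φ₂ cos φ₁ cos Δλ) = 324.76°
Δθ = θ₂ − θ₁ = +15.1°

+15.1°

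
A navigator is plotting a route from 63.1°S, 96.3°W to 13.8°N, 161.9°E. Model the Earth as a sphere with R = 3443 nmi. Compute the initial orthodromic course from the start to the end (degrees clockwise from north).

265.8°

θ = atan2( sin Δλ·cos φ₂ ,  cos φ₁ sin φ₂ − sin φ₁ cos φ₂ cos Δλ )
  = atan2(-0.9506, -0.0692) = 265.84°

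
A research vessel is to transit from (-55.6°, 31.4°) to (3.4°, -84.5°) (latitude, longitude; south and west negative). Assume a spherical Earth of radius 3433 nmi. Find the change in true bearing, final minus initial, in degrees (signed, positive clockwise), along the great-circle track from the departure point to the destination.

+77.8°

At departure: θ₁ = atan2(sin Δλ cos φ₂, cos φ₁ sin φ₂ − sin φ₁ cos φ₂ cos Δλ) = 250.03°
At arrival: θ₂ = atan2(sin Δλ cos φ₁, −cos φ₂ sin φ₁ + sin φ₂ cos φ₁ cos Δλ) = 327.86°
Δθ = θ₂ − θ₁ = +77.8°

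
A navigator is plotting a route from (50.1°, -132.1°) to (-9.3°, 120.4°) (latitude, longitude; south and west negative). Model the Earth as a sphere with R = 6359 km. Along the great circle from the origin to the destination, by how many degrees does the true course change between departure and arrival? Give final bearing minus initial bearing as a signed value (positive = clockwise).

Initial bearing θ₁ = atan2(sin Δλ cos φ₂, cos φ₁ sin φ₂ − sin φ₁ cos φ₂ cos Δλ) = 277.51°
Final bearing θ₂ = (initial bearing from the destination back to the start) + 180° = 220.12°
Δθ = θ₂ − θ₁ = -57.4°

-57.4°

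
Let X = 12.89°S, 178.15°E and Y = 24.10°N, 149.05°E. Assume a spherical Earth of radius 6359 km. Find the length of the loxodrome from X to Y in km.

Rhumb course C = atan2(Δλ, Δψ) with Δψ = ln[tan(π/4+φ₂/2)/tan(π/4+φ₁/2)] = +0.6605, Δλ = -0.5079 → C = 322.44°
d = R·|Δφ| / |cos C| = 6359·0.64560 / 0.79273 = 5179 km

5179 km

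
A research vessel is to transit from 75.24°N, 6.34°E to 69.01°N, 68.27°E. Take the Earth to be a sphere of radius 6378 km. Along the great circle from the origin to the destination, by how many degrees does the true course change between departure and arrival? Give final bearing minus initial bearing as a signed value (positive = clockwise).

+59.5°

Initial bearing θ₁ = atan2(sin Δλ cos φ₂, cos φ₁ sin φ₂ − sin φ₁ cos φ₂ cos Δλ) = 76.67°
Final bearing θ₂ = (initial bearing from the destination back to the start) + 180° = 136.20°
Δθ = θ₂ − θ₁ = +59.5°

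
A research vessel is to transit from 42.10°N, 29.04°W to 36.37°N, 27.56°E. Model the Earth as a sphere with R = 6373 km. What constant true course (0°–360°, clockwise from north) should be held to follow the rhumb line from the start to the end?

97.5°

Δψ = ln[tan(π/4+φ₂/2)/tan(π/4+φ₁/2)] = -0.1292
Δλ = +0.9879 rad (taken the short way round)
course = atan2(Δλ, Δψ) = 97.45°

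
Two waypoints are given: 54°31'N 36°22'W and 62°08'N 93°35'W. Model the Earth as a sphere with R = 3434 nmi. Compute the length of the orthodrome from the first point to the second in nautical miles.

1793 nmi

cos σ = sin φ₁ sin φ₂ + cos φ₁ cos φ₂ cos Δλ
      = sin(54.52°)sin(62.13°) + cos(54.52°)cos(62.13°)cos(-57.22°) = 0.8668
σ = 29.915° → d = Rσ = 3434·0.52211 = 1793 nmi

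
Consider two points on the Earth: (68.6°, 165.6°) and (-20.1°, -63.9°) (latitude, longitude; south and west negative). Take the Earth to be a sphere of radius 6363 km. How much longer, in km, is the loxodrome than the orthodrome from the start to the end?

1184 km

Great circle: cos σ = sin φ₁ sin φ₂ + cos φ₁ cos φ₂ cos Δλ,  σ = 2.1442 rad → d_gc = 13643.6 km
Rhumb line: Δψ = -2.0245, q = Δφ/Δψ = 0.7647, d_rh = R√(Δφ²+q²Δλ²) = 14827.5 km
Excess = 14827.5 − 13643.6 = 1183.9 ≈ 1184 km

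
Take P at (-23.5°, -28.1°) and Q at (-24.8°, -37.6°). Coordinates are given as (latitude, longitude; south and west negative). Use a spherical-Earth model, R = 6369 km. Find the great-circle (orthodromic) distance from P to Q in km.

cos σ = sin φ₁ sin φ₂ + cos φ₁ cos φ₂ cos Δλ
      = sin(-23.50°)sin(-24.80°) + cos(-23.50°)cos(-24.80°)cos(-9.50°) = 0.9883
σ = 8.764° → d = Rσ = 6369·0.15295 = 974 km

974 km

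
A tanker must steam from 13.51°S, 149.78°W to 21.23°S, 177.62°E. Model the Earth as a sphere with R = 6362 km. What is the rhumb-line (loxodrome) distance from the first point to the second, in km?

3556 km

Δψ = ln[tan(π/4+φ₂/2)/tan(π/4+φ₁/2)] = -0.1413;  Δφ = -0.1347 rad,  Δλ = -0.5690 rad
q = Δφ/Δψ = 0.9535
d = R·√(Δφ² + q²Δλ²) = 6362·0.55902 = 3556 km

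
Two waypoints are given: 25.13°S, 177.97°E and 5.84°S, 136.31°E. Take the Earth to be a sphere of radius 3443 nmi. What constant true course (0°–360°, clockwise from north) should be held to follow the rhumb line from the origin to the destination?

Δψ = ln[tan(π/4+φ₂/2)/tan(π/4+φ₁/2)] = +0.3513
Δλ = -0.7271 rad (taken the short way round)
course = atan2(Δλ, Δψ) = 295.79°

295.8°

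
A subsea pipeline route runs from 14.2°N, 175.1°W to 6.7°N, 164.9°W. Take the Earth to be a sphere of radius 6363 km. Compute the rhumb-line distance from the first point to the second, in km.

Rhumb course C = atan2(Δλ, Δψ) with Δψ = ln[tan(π/4+φ₂/2)/tan(π/4+φ₁/2)] = -0.1332, Δλ = +0.1780 → C = 126.81°
d = R·|Δφ| / |cos C| = 6363·0.13090 / 0.59911 = 1390 km

1390 km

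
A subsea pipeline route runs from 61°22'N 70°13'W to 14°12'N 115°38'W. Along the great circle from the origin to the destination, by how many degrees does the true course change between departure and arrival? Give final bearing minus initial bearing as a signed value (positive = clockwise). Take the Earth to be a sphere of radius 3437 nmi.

-31.3°

At departure: θ₁ = atan2(sin Δλ cos φ₂, cos φ₁ sin φ₂ − sin φ₁ cos φ₂ cos Δλ) = 235.21°
At arrival: θ₂ = atan2(sin Δλ cos φ₁, −cos φ₂ sin φ₁ + sin φ₂ cos φ₁ cos Δλ) = 203.95°
Δθ = θ₂ − θ₁ = -31.3°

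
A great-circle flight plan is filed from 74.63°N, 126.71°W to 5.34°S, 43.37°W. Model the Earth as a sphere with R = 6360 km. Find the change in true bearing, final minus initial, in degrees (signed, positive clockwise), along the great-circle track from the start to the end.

+66.9°

Initial bearing θ₁ = atan2(sin Δλ cos φ₂, cos φ₁ sin φ₂ − sin φ₁ cos φ₂ cos Δλ) = 97.83°
Final bearing θ₂ = (initial bearing from the destination back to the start) + 180° = 164.71°
Δθ = θ₂ − θ₁ = +66.9°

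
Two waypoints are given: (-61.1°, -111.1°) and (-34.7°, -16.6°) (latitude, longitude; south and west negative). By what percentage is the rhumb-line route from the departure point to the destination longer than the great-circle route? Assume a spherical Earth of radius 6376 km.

Great circle: σ = 1.0847 rad → d_gc = Rσ = 6915.8 km
Rhumb: Δφ = +0.4608, Δλ = +1.6493, Δψ = +0.7096, q = Δφ/Δψ = 0.6494 → d_rh = R√(Δφ²+q²Δλ²) = 7434.1 km
Excess = (7434.1 − 6915.8) / 6915.8 = 518.3 / 6915.8 = 7.49% ≈ 7.5%

7.5%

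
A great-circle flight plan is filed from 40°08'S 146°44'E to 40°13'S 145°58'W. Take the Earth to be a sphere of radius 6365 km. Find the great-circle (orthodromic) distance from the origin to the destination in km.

5565 km

Haversine: a = sin²(Δφ/2)+cos φ₁ cos φ₂ sin²(Δλ/2) = 0.17926;  σ = 2·atan2(√a,√(1−a))
σ = 50.098° → d = Rσ = 6365·0.87437 = 5565 km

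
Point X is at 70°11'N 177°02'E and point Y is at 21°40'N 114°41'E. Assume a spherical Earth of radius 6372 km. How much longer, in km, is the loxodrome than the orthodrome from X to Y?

Great circle: cos σ = sin φ₁ sin φ₂ + cos φ₁ cos φ₂ cos Δλ,  σ = 1.0546 rad → d_gc = 6720.1 km
Rhumb line: Δψ = -1.3573, q = Δφ/Δψ = 0.6239, d_rh = R√(Δφ²+q²Δλ²) = 6915.7 km
Excess = 6915.7 − 6720.1 = 195.6 ≈ 196 km

196 km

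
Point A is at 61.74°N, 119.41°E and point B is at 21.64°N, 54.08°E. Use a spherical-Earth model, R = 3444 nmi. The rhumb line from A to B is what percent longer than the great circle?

Great circle: σ = 1.0373 rad → d_gc = Rσ = 3572.6 nmi
Rhumb: Δφ = -0.6999, Δλ = -1.1402, Δψ = -0.9924, q = Δφ/Δψ = 0.7053 → d_rh = R√(Δφ²+q²Δλ²) = 3671.5 nmi
Excess = (3671.5 − 3572.6) / 3572.6 = 98.9 / 3572.6 = 2.77% ≈ 2.8%

2.8%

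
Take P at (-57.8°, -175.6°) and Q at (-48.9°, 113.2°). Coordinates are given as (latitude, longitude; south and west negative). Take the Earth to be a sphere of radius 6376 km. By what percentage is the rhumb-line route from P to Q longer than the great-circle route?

Great circle: σ = 0.7219 rad → d_gc = Rσ = 4602.9 km
Rhumb: Δφ = +0.1553, Δλ = -1.2427, Δψ = +0.2614, q = Δφ/Δψ = 0.5941 → d_rh = R√(Δφ²+q²Δλ²) = 4810.6 km
Excess = (4810.6 − 4602.9) / 4602.9 = 207.7 / 4602.9 = 4.51% ≈ 4.5%

4.5%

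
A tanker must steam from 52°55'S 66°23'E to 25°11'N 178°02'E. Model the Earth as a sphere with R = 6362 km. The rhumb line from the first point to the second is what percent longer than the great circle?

2.3%

Great circle: σ = 2.1422 rad → d_gc = Rσ = 13628.4 km
Rhumb: Δφ = +1.3631, Δλ = +1.9487, Δψ = +1.5468, q = Δφ/Δψ = 0.8812 → d_rh = R√(Δφ²+q²Δλ²) = 13948.4 km
Excess = (13948.4 − 13628.4) / 13628.4 = 320.0 / 13628.4 = 2.348% ≈ 2.3%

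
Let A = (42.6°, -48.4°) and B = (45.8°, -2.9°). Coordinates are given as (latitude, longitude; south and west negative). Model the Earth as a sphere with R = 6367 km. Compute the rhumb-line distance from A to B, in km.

3641 km

Δψ = ln[tan(π/4+φ₂/2)/tan(π/4+φ₁/2)] = +0.0779;  Δφ = +0.0559 rad,  Δλ = +0.7941 rad
q = Δφ/Δψ = 0.7166
d = R·√(Δφ² + q²Δλ²) = 6367·0.57184 = 3641 km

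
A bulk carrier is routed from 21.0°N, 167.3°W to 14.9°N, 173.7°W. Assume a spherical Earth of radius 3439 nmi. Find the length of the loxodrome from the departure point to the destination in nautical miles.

Δψ = ln[tan(π/4+φ₂/2)/tan(π/4+φ₁/2)] = -0.1120;  Δφ = -0.1065 rad,  Δλ = -0.1117 rad
q = Δφ/Δψ = 0.9508
d = R·√(Δφ² + q²Δλ²) = 3439·0.15038 = 517 nmi

517 nmi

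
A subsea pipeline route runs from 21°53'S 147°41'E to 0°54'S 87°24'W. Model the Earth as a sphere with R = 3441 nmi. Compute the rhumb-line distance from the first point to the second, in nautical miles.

7418 nmi

Δψ = ln[tan(π/4+φ₂/2)/tan(π/4+φ₁/2)] = +0.3759;  Δφ = +0.3662 rad,  Δλ = +2.1802 rad
q = Δφ/Δψ = 0.9744
d = R·√(Δφ² + q²Δλ²) = 3441·2.15563 = 7418 nmi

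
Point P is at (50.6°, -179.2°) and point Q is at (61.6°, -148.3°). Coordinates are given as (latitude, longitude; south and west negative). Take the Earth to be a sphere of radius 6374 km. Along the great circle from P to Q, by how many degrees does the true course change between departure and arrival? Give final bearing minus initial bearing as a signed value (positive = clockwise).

At departure: θ₁ = atan2(sin Δλ cos φ₂, cos φ₁ sin φ₂ − sin φ₁ cos φ₂ cos Δλ) = 45.15°
At arrival: θ₂ = atan2(sin Δλ cos φ₁, −cos φ₂ sin φ₁ + sin φ₂ cos φ₁ cos Δλ) = 71.11°
Δθ = θ₂ − θ₁ = +26.0°

+26.0°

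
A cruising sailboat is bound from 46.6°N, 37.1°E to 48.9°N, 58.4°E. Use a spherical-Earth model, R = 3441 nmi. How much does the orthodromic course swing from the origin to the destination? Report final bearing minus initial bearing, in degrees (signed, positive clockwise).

+15.9°

At departure: θ₁ = atan2(sin Δλ cos φ₂, cos φ₁ sin φ₂ − sin φ₁ cos φ₂ cos Δλ) = 73.05°
At arrival: θ₂ = atan2(sin Δλ cos φ₁, −cos φ₂ sin φ₁ + sin φ₂ cos φ₁ cos Δλ) = 88.91°
Δθ = θ₂ − θ₁ = +15.9°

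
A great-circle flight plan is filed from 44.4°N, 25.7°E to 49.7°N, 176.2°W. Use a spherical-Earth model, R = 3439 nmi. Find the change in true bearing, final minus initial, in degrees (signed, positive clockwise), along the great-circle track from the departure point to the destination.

Initial bearing θ₁ = atan2(sin Δλ cos φ₂, cos φ₁ sin φ₂ − sin φ₁ cos φ₂ cos Δλ) = 14.04°
Final bearing θ₂ = (initial bearing from the destination back to the start) + 180° = 164.46°
Δθ = θ₂ − θ₁ = +150.4°

+150.4°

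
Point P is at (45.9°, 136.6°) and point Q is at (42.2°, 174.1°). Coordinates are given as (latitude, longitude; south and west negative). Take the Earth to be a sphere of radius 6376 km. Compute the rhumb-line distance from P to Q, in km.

Δψ = ln[tan(π/4+φ₂/2)/tan(π/4+φ₁/2)] = -0.0899;  Δφ = -0.0646 rad,  Δλ = +0.6545 rad
q = Δφ/Δψ = 0.7184
d = R·√(Δφ² + q²Δλ²) = 6376·0.47459 = 3026 km

3026 km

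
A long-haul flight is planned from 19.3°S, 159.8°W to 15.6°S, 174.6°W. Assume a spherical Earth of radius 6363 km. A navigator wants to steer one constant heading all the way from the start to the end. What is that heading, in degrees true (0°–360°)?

Meridional parts: M(φ₁)=-0.3434, M(φ₂)=-0.2757 → ΔM = +0.0677;  Δλ = -0.2583 rad
tan C = Δλ / ΔM = -3.8151 → C = 284.69°

284.7°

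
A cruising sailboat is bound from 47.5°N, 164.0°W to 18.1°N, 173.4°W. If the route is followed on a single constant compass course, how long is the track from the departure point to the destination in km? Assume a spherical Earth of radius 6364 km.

3377 km

Δψ = ln[tan(π/4+φ₂/2)/tan(π/4+φ₁/2)] = -0.6232;  Δφ = -0.5131 rad,  Δλ = -0.1641 rad
q = Δφ/Δψ = 0.8234
d = R·√(Δφ² + q²Δλ²) = 6364·0.53061 = 3377 km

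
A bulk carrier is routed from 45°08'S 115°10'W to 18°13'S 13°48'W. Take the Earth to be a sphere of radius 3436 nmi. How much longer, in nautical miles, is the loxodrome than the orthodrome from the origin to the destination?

Great circle: cos σ = sin φ₁ sin φ₂ + cos φ₁ cos φ₂ cos Δλ,  σ = 1.4812 rad → d_gc = 5089.3 nmi
Rhumb line: Δψ = +0.5612, q = Δφ/Δψ = 0.8371, d_rh = R√(Δφ²+q²Δλ²) = 5338.3 nmi
Excess = 5338.3 − 5089.3 = 249.0 ≈ 249 nmi

249 nmi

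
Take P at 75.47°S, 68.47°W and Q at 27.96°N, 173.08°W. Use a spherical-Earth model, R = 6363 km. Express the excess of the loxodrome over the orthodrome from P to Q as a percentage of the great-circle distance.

Great circle: σ = 2.1057 rad → d_gc = Rσ = 13398.6 km
Rhumb: Δφ = +1.8052, Δλ = -1.8258, Δψ = +2.5684, q = Δφ/Δψ = 0.7029 → d_rh = R√(Δφ²+q²Δλ²) = 14093.0 km
Excess = (14093.0 − 13398.6) / 13398.6 = 694.4 / 13398.6 = 5.18% ≈ 5.2%

5.2%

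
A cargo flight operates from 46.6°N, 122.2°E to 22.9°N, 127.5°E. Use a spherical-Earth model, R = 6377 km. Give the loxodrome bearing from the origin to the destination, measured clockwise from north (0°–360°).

Meridional parts: M(φ₁)=+0.9214, M(φ₂)=+0.4108 → ΔM = -0.5107;  Δλ = +0.0925 rad
tan C = Δλ / ΔM = -0.1811 → C = 169.73°

169.7°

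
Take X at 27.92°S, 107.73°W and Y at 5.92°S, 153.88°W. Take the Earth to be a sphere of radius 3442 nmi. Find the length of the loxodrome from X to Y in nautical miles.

Rhumb course C = atan2(Δλ, Δψ) with Δψ = ln[tan(π/4+φ₂/2)/tan(π/4+φ₁/2)] = +0.4043, Δλ = -0.8055 → C = 296.65°
d = R·|Δφ| / |cos C| = 3442·0.38397 / 0.44861 = 2946 nmi

2946 nmi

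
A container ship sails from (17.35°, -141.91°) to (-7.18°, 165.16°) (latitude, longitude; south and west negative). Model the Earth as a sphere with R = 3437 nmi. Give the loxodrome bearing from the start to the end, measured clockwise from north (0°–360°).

244.9°

Meridional parts: M(φ₁)=+0.3076, M(φ₂)=-0.1256 → ΔM = -0.4332;  Δλ = -0.9238 rad
tan C = Δλ / ΔM = +2.1325 → C = 244.88°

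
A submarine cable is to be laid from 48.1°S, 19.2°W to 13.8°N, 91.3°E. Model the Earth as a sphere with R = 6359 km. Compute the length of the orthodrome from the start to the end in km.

Haversine: a = sin²(Δφ/2)+cos φ₁ cos φ₂ sin²(Δλ/2) = 0.70234;  σ = 2·atan2(√a,√(1−a))
σ = 113.871° → d = Rσ = 6359·1.98742 = 12638 km

12638 km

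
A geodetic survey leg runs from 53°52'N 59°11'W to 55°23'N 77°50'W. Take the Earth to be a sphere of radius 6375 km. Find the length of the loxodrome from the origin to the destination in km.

1213 km

Δψ = ln[tan(π/4+φ₂/2)/tan(π/4+φ₁/2)] = +0.0457;  Δφ = +0.0265 rad,  Δλ = -0.3255 rad
q = Δφ/Δψ = 0.5788
d = R·√(Δφ² + q²Δλ²) = 6375·0.19027 = 1213 km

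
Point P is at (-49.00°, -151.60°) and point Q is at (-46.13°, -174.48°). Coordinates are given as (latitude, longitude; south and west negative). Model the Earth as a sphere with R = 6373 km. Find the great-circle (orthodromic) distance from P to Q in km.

Haversine: a = sin²(Δφ/2)+cos φ₁ cos φ₂ sin²(Δλ/2) = 0.01851;  σ = 2·atan2(√a,√(1−a))
σ = 15.640° → d = Rσ = 6373·0.27297 = 1740 km

1740 km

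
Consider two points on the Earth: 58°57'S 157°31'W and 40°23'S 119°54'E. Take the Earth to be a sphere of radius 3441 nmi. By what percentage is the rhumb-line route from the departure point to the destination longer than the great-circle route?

5.7%

Great circle: σ = 0.9200 rad → d_gc = Rσ = 3165.9 nmi
Rhumb: Δφ = +0.3240, Δλ = -1.4414, Δψ = +0.5092, q = Δφ/Δψ = 0.6364 → d_rh = R√(Δφ²+q²Δλ²) = 3347.4 nmi
Excess = (3347.4 − 3165.9) / 3165.9 = 181.5 / 3165.9 = 5.73% ≈ 5.7%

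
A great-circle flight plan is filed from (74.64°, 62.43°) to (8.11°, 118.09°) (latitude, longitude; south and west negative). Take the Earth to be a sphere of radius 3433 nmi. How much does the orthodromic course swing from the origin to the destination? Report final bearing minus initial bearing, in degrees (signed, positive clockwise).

+45.3°

Initial bearing θ₁ = atan2(sin Δλ cos φ₂, cos φ₁ sin φ₂ − sin φ₁ cos φ₂ cos Δλ) = 121.51°
Final bearing θ₂ = (initial bearing from the destination back to the start) + 180° = 166.81°
Δθ = θ₂ − θ₁ = +45.3°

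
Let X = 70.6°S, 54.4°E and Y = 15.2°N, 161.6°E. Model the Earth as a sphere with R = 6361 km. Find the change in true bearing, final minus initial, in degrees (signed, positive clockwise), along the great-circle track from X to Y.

-81.4°

Initial bearing θ₁ = atan2(sin Δλ cos φ₂, cos φ₁ sin φ₂ − sin φ₁ cos φ₂ cos Δλ) = 101.17°
Final bearing θ₂ = (initial bearing from the destination back to the start) + 180° = 19.74°
Δθ = θ₂ − θ₁ = -81.4°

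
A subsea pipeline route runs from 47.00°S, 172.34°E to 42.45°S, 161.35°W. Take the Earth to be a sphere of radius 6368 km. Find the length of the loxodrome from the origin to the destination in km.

2137 km

Δψ = ln[tan(π/4+φ₂/2)/tan(π/4+φ₁/2)] = +0.1119;  Δφ = +0.0794 rad,  Δλ = +0.4592 rad
q = Δφ/Δψ = 0.7099
d = R·√(Δφ² + q²Δλ²) = 6368·0.33553 = 2137 km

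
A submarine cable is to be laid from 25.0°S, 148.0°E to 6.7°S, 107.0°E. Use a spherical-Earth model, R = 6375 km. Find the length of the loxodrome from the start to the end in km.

Δψ = ln[tan(π/4+φ₂/2)/tan(π/4+φ₁/2)] = +0.3337;  Δφ = +0.3194 rad,  Δλ = -0.7156 rad
q = Δφ/Δψ = 0.9572
d = R·√(Δφ² + q²Δλ²) = 6375·0.75578 = 4818 km

4818 km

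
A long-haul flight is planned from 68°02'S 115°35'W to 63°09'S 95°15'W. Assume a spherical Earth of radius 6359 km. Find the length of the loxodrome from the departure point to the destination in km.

1076 km

Δψ = ln[tan(π/4+φ₂/2)/tan(π/4+φ₁/2)] = +0.2069;  Δφ = +0.0852 rad,  Δλ = +0.3549 rad
q = Δφ/Δψ = 0.4119
d = R·√(Δφ² + q²Δλ²) = 6359·0.16921 = 1076 km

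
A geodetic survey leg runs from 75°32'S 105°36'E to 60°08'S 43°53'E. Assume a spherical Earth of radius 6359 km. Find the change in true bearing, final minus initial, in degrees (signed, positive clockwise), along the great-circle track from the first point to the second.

At departure: θ₁ = atan2(sin Δλ cos φ₂, cos φ₁ sin φ₂ − sin φ₁ cos φ₂ cos Δλ) = 271.55°
At arrival: θ₂ = atan2(sin Δλ cos φ₁, −cos φ₂ sin φ₁ + sin φ₂ cos φ₁ cos Δλ) = 329.90°
Δθ = θ₂ − θ₁ = +58.4°

+58.4°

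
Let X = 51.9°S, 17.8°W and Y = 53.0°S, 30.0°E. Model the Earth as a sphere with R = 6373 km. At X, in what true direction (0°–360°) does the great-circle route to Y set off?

θ = atan2( sin Δλ·cos φ₂ ,  cos φ₁ sin φ₂ − sin φ₁ cos φ₂ cos Δλ )
  = atan2(+0.4458, -0.1747) = 111.39°

111.4°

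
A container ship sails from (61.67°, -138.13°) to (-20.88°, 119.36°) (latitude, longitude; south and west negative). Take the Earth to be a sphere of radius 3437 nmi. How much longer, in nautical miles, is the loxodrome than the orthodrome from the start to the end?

233 nmi

Great circle: cos σ = sin φ₁ sin φ₂ + cos φ₁ cos φ₂ cos Δλ,  σ = 1.9930 rad → d_gc = 6849.9 nmi
Rhumb line: Δψ = -1.7496, q = Δφ/Δψ = 0.8235, d_rh = R√(Δφ²+q²Δλ²) = 7082.7 nmi
Excess = 7082.7 − 6849.9 = 232.8 ≈ 233 nmi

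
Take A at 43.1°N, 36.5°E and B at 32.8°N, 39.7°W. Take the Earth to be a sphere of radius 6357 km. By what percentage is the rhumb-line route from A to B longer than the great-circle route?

Great circle: σ = 1.0280 rad → d_gc = Rσ = 6535.0 km
Rhumb: Δφ = -0.1798, Δλ = -1.3299, Δψ = -0.2287, q = Δφ/Δψ = 0.7862 → d_rh = R√(Δφ²+q²Δλ²) = 6744.3 km
Excess = (6744.3 − 6535.0) / 6535.0 = 209.3 / 6535.0 = 3.20% ≈ 3.2%

3.2%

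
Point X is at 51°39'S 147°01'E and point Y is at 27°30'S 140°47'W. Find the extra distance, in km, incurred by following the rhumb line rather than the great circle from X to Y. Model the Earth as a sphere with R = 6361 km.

198 km

Great circle: cos σ = sin φ₁ sin φ₂ + cos φ₁ cos φ₂ cos Δλ,  σ = 1.0118 rad → d_gc = 6435.9 km
Rhumb line: Δψ = +0.5567, q = Δφ/Δψ = 0.7571, d_rh = R√(Δφ²+q²Δλ²) = 6634.3 km
Excess = 6634.3 − 6435.9 = 198.4 ≈ 198 km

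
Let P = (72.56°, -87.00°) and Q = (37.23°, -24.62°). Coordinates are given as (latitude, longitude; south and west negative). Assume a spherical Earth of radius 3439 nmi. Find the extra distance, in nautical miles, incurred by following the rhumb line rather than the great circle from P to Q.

Great circle: cos σ = sin φ₁ sin φ₂ + cos φ₁ cos φ₂ cos Δλ,  σ = 0.8123 rad → d_gc = 2793.5 nmi
Rhumb line: Δψ = -1.1738, q = Δφ/Δψ = 0.5253, d_rh = R√(Δφ²+q²Δλ²) = 2892.3 nmi
Excess = 2892.3 − 2793.5 = 98.8 ≈ 99 nmi

99 nmi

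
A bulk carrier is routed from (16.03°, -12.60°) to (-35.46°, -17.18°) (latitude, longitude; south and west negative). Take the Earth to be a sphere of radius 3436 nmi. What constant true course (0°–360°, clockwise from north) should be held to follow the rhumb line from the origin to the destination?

184.8°

Δψ = ln[tan(π/4+φ₂/2)/tan(π/4+φ₁/2)] = -0.9462
Δλ = -0.0799 rad (taken the short way round)
course = atan2(Δλ, Δψ) = 184.83°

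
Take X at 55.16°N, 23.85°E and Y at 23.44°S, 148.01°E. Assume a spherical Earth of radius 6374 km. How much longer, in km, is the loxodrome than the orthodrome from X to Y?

560 km

Great circle: cos σ = sin φ₁ sin φ₂ + cos φ₁ cos φ₂ cos Δλ,  σ = 2.2406 rad → d_gc = 14281.3 km
Rhumb line: Δψ = -1.5801, q = Δφ/Δψ = 0.8682, d_rh = R√(Δφ²+q²Δλ²) = 14841.1 km
Excess = 14841.1 − 14281.3 = 559.8 ≈ 560 km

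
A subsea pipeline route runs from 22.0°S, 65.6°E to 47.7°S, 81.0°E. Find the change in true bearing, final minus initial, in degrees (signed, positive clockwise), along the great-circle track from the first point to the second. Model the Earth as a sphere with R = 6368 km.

At departure: θ₁ = atan2(sin Δλ cos φ₂, cos φ₁ sin φ₂ − sin φ₁ cos φ₂ cos Δλ) = 158.02°
At arrival: θ₂ = atan2(sin Δλ cos φ₁, −cos φ₂ sin φ₁ + sin φ₂ cos φ₁ cos Δλ) = 148.95°
Δθ = θ₂ − θ₁ = -9.1°

-9.1°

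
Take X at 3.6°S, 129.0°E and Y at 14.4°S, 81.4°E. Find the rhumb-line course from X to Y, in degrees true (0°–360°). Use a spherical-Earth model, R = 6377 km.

Meridional parts: M(φ₁)=-0.0629, M(φ₂)=-0.2540 → ΔM = -0.1911;  Δλ = -0.8308 rad
tan C = Δλ / ΔM = +4.3464 → C = 257.04°

257.0°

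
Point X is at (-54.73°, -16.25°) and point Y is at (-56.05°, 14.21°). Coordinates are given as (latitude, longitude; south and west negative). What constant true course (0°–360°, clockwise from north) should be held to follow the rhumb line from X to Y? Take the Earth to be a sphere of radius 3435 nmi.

94.4°

Meridional parts: M(φ₁)=-1.1460, M(φ₂)=-1.1866 → ΔM = -0.0406;  Δλ = +0.5316 rad
tan C = Δλ / ΔM = -13.1052 → C = 94.36°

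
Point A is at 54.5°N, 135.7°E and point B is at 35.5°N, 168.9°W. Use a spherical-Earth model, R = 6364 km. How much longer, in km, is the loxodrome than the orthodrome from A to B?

98 km

Great circle: cos σ = sin φ₁ sin φ₂ + cos φ₁ cos φ₂ cos Δλ,  σ = 0.7359 rad → d_gc = 4683.4 km
Rhumb line: Δψ = -0.4756, q = Δφ/Δψ = 0.6973, d_rh = R√(Δφ²+q²Δλ²) = 4781.5 km
Excess = 4781.5 − 4683.4 = 98.1 ≈ 98 km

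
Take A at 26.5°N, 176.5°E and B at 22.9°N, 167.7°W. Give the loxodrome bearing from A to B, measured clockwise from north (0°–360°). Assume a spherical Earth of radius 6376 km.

104.1°

Meridional parts: M(φ₁)=+0.4799, M(φ₂)=+0.4108 → ΔM = -0.0692;  Δλ = +0.2758 rad
tan C = Δλ / ΔM = -3.9864 → C = 104.08°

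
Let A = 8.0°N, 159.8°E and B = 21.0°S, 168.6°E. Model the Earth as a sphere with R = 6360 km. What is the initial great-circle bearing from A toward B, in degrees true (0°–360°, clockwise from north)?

N = sin Δλ·cos φ₂ = +0.1428;  D = cos φ₁ sin φ₂ − sin φ₁ cos φ₂ cos Δλ = -0.4833
initial course = atan2(N, D) = 163.54°

163.5°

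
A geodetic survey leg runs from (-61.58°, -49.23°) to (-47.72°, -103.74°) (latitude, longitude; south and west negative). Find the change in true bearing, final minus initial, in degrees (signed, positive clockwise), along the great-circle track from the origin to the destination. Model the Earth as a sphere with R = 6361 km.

+45.9°

Initial bearing θ₁ = atan2(sin Δλ cos φ₂, cos φ₁ sin φ₂ − sin φ₁ cos φ₂ cos Δλ) = 269.10°
Final bearing θ₂ = (initial bearing from the destination back to the start) + 180° = 314.98°
Δθ = θ₂ − θ₁ = +45.9°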